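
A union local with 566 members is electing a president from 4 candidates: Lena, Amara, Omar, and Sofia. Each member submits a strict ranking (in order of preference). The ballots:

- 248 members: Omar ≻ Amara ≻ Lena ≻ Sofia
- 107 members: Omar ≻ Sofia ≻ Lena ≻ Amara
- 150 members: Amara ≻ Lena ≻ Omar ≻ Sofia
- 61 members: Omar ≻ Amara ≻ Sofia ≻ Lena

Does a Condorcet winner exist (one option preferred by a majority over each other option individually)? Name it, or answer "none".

Omar

Omar vs Lena: 416–150 for Omar.
Omar vs Amara: 416–150 for Omar.
Omar vs Sofia: 566–0 for Omar.
Omar beats every other option head-to-head.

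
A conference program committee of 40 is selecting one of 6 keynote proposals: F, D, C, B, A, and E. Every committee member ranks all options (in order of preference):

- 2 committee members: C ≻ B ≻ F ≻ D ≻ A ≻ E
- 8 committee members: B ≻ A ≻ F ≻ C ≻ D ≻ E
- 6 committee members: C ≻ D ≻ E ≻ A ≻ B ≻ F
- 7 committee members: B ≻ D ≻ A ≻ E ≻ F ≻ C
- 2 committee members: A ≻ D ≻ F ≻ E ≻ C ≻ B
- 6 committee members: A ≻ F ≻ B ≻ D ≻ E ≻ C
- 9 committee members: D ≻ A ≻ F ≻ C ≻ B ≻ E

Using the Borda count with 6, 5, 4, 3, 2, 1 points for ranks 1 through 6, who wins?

A

F: 2·4 + 8·4 + 6·1 + 7·2 + 2·4 + 6·5 + 9·4 = 134
D: 2·3 + 8·2 + 6·5 + 7·5 + 2·5 + 6·3 + 9·6 = 169
C: 2·6 + 8·3 + 6·6 + 7·1 + 2·2 + 6·1 + 9·3 = 116
B: 2·5 + 8·6 + 6·2 + 7·6 + 2·1 + 6·4 + 9·2 = 156
A: 2·2 + 8·5 + 6·3 + 7·4 + 2·6 + 6·6 + 9·5 = 183
E: 2·1 + 8·1 + 6·4 + 7·3 + 2·3 + 6·2 + 9·1 = 82
A has the highest Borda score (183).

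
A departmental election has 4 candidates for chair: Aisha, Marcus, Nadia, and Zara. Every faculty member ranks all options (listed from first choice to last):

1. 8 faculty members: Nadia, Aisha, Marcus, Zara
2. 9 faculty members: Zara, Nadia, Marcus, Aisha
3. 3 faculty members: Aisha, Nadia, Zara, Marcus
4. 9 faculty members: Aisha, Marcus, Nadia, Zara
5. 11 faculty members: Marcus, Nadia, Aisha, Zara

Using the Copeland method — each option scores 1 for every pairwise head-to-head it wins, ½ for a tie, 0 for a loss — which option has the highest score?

Nadia

Aisha: beats Zara; ties Marcus; loses to Nadia → score 1.5.
Marcus: beats Zara; ties Aisha and Nadia → score 2.
Nadia: beats Aisha and Zara; ties Marcus → score 2.5.
Zara: loses to Aisha, Marcus, and Nadia → score 0.
Nadia has the best pairwise record.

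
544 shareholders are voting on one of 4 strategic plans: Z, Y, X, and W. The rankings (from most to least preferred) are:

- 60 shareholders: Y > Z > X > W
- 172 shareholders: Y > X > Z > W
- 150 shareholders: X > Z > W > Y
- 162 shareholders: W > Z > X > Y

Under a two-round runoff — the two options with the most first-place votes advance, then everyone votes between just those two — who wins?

Round 1 first-place votes: Z 0, Y 232, X 150, W 162.
Y and W advance.
Runoff: Y is preferred to W by 232 voters; W by 312.
W wins the runoff.

W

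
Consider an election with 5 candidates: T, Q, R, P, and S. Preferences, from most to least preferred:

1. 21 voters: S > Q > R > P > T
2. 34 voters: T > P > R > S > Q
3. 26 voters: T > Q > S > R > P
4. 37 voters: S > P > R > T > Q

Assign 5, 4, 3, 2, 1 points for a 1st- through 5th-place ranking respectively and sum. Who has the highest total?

T: 21·1 + 34·5 + 26·5 + 37·2 = 395
Q: 21·4 + 34·1 + 26·4 + 37·1 = 259
R: 21·3 + 34·3 + 26·2 + 37·3 = 328
P: 21·2 + 34·4 + 26·1 + 37·4 = 352
S: 21·5 + 34·2 + 26·3 + 37·5 = 436
S has the highest Borda score (436).

S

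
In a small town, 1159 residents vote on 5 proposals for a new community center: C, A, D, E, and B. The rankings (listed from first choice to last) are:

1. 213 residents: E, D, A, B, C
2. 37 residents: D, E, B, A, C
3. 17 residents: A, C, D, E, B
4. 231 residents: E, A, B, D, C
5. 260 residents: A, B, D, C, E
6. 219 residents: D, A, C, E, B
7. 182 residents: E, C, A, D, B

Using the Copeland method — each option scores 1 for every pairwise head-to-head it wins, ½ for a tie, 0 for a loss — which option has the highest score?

E

C: loses to A, D, E, and B → score 0.
A: beats C, D, and B; loses to E → score 3.
D: beats C and B; loses to A and E → score 2.
E: beats C, A, D, and B → score 4.
B: beats C; loses to A, D, and E → score 1.
E has the best pairwise record.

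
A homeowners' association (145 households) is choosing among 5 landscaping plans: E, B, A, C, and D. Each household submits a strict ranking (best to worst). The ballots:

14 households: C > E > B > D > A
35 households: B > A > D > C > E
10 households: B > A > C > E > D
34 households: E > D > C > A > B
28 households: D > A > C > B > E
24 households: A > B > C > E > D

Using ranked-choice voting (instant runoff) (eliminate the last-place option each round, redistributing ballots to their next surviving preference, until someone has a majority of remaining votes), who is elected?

B

Round 1: E 34, B 45, A 24, C 14, D 28. Eliminate C.
Round 2: E 48, B 45, A 24, D 28. Eliminate A.
Round 3: E 48, B 69, D 28. Eliminate D.
Round 4: E 48, B 97. B has a majority.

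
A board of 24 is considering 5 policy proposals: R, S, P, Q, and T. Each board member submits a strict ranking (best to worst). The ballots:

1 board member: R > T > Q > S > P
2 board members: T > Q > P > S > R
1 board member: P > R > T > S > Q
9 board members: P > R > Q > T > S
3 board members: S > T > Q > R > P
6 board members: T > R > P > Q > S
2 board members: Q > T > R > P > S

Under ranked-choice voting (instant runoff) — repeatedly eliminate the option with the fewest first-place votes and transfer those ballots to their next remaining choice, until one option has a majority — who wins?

Round 1: R 1, S 3, P 10, Q 2, T 8. Eliminate R.
Round 2: S 3, P 10, Q 2, T 9. Eliminate Q.
Round 3: S 3, P 10, T 11. Eliminate S.
Round 4: P 10, T 14. T has a majority.

T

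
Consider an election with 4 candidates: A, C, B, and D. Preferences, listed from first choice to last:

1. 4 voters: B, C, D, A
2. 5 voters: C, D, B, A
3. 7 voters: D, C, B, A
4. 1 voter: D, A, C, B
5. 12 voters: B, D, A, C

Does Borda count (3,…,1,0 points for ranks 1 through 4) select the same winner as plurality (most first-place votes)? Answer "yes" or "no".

no

Borda — scores: A 14, C 38, B 60, D 62. Winner: D.
Plurality — first-place votes: A 0, C 5, B 16, D 8. Winner: B.
The two methods disagree.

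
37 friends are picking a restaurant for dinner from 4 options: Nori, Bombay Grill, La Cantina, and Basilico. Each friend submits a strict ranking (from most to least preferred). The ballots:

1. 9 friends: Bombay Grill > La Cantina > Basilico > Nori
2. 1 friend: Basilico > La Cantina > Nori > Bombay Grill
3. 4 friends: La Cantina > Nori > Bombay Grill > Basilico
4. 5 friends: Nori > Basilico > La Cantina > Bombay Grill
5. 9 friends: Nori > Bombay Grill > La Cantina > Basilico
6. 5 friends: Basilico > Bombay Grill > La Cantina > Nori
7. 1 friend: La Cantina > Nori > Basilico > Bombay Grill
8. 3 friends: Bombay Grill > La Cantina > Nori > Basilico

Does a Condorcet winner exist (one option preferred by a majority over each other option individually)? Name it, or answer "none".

Checking pairwise contests:
La Cantina beats Nori 23–14.
Nori beats Bombay Grill 20–17.
Bombay Grill beats La Cantina 26–11.
Nori beats Basilico 22–15.
Every option loses at least one head-to-head, so there is no Condorcet winner.

none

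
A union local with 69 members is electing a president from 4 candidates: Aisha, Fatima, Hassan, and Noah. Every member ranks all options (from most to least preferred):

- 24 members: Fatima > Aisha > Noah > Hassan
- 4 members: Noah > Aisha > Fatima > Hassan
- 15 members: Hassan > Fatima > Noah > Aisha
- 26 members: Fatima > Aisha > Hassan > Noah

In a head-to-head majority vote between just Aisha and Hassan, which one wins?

Voters preferring Aisha to Hassan: 54; preferring Hassan to Aisha: 15.
Aisha wins the head-to-head.

Aisha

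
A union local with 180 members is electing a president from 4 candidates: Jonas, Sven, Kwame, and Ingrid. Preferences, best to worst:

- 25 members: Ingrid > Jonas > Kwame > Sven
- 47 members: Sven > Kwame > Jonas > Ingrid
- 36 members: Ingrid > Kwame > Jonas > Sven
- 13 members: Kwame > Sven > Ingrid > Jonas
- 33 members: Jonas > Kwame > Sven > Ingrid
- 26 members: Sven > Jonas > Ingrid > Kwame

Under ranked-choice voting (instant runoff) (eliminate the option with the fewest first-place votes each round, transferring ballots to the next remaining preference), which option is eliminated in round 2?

Jonas

Round 1: Jonas 33, Sven 73, Kwame 13, Ingrid 61. Eliminate Kwame.
Round 2: Jonas 33, Sven 86, Ingrid 61. Eliminate Jonas.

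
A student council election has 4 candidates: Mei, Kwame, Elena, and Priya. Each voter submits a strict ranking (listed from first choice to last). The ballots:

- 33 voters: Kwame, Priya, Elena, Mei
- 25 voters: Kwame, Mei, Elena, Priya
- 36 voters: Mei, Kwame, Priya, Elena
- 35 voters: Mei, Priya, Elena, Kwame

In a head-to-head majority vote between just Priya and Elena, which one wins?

Priya

Voters preferring Priya to Elena: 104; preferring Elena to Priya: 25.
Priya wins the head-to-head.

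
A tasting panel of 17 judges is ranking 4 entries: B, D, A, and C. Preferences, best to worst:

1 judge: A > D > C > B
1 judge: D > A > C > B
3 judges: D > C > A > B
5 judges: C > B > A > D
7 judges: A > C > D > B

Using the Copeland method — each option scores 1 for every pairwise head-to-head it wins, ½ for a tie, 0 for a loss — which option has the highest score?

B: loses to D, A, and C → score 0.
D: beats B; loses to A and C → score 1.
A: beats B, D, and C → score 3.
C: beats B and D; loses to A → score 2.
A has the best pairwise record.

A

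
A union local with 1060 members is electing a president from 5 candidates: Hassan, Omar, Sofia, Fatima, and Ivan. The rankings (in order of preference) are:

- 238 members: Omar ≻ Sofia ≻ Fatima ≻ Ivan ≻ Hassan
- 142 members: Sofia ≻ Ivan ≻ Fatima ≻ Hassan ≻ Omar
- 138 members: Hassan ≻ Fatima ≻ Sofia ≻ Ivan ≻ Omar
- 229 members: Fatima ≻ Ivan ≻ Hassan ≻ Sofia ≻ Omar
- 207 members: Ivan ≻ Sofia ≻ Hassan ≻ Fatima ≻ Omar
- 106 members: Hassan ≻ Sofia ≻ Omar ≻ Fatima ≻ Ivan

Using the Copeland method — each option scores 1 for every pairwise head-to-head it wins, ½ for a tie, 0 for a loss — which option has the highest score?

Sofia

Hassan: beats Omar; loses to Sofia, Fatima, and Ivan → score 1.
Omar: loses to Hassan, Sofia, Fatima, and Ivan → score 0.
Sofia: beats Hassan, Omar, Fatima, and Ivan → score 4.
Fatima: beats Hassan, Omar, and Ivan; loses to Sofia → score 3.
Ivan: beats Hassan and Omar; loses to Sofia and Fatima → score 2.
Sofia has the best pairwise record.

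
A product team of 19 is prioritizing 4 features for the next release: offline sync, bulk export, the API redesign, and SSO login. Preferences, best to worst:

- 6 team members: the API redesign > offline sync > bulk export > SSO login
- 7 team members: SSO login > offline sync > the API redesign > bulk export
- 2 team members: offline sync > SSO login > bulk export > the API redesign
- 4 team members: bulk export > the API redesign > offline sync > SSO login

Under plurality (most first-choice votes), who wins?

SSO login

First-place votes: offline sync 2, bulk export 4, the API redesign 6, SSO login 7.
SSO login has the most first-place votes.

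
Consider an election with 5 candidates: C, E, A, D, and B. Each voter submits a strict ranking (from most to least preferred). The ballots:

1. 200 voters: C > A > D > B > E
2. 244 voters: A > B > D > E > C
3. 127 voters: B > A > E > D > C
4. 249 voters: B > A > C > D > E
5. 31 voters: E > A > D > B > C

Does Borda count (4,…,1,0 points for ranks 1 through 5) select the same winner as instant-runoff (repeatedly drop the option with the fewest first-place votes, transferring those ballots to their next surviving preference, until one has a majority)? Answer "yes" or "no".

yes

Borda — scores: C 1298, E 622, A 2797, D 1326, B 2467. Winner: A.
Instant-runoff — R1 C 200, E 31, A 244, D 0, B 376 (D out); R2 C 200, E 31, A 244, B 376 (E out); R3 C 200, A 275, B 376 (C out); R4 A 475, B 376 (A winner). Winner: A.
The two methods agree.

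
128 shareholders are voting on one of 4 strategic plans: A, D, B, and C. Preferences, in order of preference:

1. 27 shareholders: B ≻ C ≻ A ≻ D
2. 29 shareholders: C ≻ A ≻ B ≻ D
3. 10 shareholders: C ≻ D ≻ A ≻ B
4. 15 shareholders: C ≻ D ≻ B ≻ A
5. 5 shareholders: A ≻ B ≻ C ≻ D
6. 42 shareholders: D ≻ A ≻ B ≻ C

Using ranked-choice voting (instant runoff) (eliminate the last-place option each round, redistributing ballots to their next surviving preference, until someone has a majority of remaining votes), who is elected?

C

Round 1: A 5, D 42, B 27, C 54. Eliminate A.
Round 2: D 42, B 32, C 54. Eliminate B.
Round 3: D 42, C 86. C has a majority.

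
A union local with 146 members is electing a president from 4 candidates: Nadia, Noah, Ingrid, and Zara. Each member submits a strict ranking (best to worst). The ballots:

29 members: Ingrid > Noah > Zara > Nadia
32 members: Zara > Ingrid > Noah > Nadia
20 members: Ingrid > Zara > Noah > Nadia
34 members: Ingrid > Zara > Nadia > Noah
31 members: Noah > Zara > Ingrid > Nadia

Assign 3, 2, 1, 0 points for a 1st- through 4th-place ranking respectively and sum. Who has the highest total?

Ingrid

Nadia: 29·0 + 32·0 + 20·0 + 34·1 + 31·0 = 34
Noah: 29·2 + 32·1 + 20·1 + 34·0 + 31·3 = 203
Ingrid: 29·3 + 32·2 + 20·3 + 34·3 + 31·1 = 344
Zara: 29·1 + 32·3 + 20·2 + 34·2 + 31·2 = 295
Ingrid has the highest Borda score (344).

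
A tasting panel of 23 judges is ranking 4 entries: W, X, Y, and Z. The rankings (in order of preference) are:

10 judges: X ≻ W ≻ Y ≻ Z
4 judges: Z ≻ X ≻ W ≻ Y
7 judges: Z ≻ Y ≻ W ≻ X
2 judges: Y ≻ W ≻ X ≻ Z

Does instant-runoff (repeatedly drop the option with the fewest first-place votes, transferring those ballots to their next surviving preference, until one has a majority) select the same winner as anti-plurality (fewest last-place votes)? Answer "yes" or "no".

no

Instant-runoff — R1 W 0, X 10, Y 2, Z 11 (W out); R2 X 10, Y 2, Z 11 (Y out); R3 X 12, Z 11 (X winner). Winner: X.
Anti-plurality — last-place votes: W 0, X 7, Y 4, Z 12. Winner: W.
The two methods disagree.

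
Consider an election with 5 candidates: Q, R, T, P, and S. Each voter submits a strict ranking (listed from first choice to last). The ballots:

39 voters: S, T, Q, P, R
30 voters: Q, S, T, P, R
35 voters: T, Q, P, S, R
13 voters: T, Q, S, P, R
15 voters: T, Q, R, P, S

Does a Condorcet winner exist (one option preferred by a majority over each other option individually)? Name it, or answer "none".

Checking pairwise contests:
T beats Q 102–30.
Q beats R 132–0.
S beats T 69–63.
Q beats P 132–0.
Q beats S 93–39.
Every option loses at least one head-to-head, so there is no Condorcet winner.

none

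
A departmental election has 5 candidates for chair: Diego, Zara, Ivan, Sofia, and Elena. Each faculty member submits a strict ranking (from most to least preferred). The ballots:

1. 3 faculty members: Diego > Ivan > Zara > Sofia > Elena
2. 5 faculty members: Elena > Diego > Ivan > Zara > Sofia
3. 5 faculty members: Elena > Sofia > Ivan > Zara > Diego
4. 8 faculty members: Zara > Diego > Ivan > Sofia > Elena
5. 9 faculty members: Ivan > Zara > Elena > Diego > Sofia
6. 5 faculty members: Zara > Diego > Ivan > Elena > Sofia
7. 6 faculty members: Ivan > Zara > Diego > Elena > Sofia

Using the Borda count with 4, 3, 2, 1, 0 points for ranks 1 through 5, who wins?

Ivan

Diego: 3·4 + 5·3 + 5·0 + 8·3 + 9·1 + 5·3 + 6·2 = 87
Zara: 3·2 + 5·1 + 5·1 + 8·4 + 9·3 + 5·4 + 6·3 = 113
Ivan: 3·3 + 5·2 + 5·2 + 8·2 + 9·4 + 5·2 + 6·4 = 115
Sofia: 3·1 + 5·0 + 5·3 + 8·1 + 9·0 + 5·0 + 6·0 = 26
Elena: 3·0 + 5·4 + 5·4 + 8·0 + 9·2 + 5·1 + 6·1 = 69
Ivan has the highest Borda score (115).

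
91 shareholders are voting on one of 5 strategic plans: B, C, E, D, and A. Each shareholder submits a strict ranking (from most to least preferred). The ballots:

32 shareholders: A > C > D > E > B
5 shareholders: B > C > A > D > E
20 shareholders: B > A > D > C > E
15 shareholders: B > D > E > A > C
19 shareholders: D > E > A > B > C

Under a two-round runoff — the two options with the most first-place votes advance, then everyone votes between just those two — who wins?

A

Round 1 first-place votes: B 40, C 0, E 0, D 19, A 32.
B and A advance.
Runoff: B is preferred to A by 40 voters; A by 51.
A wins the runoff.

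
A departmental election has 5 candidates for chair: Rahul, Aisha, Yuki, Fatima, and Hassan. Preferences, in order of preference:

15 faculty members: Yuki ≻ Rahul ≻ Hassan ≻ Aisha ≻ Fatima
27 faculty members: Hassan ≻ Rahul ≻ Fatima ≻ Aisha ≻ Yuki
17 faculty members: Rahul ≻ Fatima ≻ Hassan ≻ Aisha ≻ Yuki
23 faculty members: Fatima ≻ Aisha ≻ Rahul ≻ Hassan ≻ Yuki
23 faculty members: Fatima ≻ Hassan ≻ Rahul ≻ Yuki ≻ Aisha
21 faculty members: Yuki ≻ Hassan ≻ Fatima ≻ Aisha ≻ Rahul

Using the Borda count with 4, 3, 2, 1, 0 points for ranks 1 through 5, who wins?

Fatima

Rahul: 15·3 + 27·3 + 17·4 + 23·2 + 23·2 + 21·0 = 286
Aisha: 15·1 + 27·1 + 17·1 + 23·3 + 23·0 + 21·1 = 149
Yuki: 15·4 + 27·0 + 17·0 + 23·0 + 23·1 + 21·4 = 167
Fatima: 15·0 + 27·2 + 17·3 + 23·4 + 23·4 + 21·2 = 331
Hassan: 15·2 + 27·4 + 17·2 + 23·1 + 23·3 + 21·3 = 327
Fatima has the highest Borda score (331).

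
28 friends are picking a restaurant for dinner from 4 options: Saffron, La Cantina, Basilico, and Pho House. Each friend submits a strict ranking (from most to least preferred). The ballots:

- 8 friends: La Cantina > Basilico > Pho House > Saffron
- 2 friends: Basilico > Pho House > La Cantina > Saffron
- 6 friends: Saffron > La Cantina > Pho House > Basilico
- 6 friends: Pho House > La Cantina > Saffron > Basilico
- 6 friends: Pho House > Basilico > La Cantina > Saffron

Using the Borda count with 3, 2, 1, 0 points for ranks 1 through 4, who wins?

Saffron: 8·0 + 2·0 + 6·3 + 6·1 + 6·0 = 24
La Cantina: 8·3 + 2·1 + 6·2 + 6·2 + 6·1 = 56
Basilico: 8·2 + 2·3 + 6·0 + 6·0 + 6·2 = 34
Pho House: 8·1 + 2·2 + 6·1 + 6·3 + 6·3 = 54
La Cantina has the highest Borda score (56).

La Cantina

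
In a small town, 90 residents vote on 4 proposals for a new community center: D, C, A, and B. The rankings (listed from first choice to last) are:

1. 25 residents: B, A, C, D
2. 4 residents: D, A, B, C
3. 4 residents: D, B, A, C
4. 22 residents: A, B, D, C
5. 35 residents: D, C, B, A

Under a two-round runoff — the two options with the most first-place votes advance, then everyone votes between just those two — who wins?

B

Round 1 first-place votes: D 43, C 0, A 22, B 25.
D and B advance.
Runoff: D is preferred to B by 43 voters; B by 47.
B wins the runoff.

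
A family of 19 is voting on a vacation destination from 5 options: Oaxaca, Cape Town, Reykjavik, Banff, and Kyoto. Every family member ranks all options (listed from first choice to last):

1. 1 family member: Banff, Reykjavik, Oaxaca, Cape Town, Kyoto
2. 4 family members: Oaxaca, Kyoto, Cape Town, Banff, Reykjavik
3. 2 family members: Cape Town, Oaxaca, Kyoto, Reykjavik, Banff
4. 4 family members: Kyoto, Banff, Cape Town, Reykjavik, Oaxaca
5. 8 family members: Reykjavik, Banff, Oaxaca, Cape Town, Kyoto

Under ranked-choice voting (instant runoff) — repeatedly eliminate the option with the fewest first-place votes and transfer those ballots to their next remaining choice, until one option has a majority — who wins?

Reykjavik

Round 1: Oaxaca 4, Cape Town 2, Reykjavik 8, Banff 1, Kyoto 4. Eliminate Banff.
Round 2: Oaxaca 4, Cape Town 2, Reykjavik 9, Kyoto 4. Eliminate Cape Town.
Round 3: Oaxaca 6, Reykjavik 9, Kyoto 4. Eliminate Kyoto.
Round 4: Oaxaca 6, Reykjavik 13. Reykjavik has a majority.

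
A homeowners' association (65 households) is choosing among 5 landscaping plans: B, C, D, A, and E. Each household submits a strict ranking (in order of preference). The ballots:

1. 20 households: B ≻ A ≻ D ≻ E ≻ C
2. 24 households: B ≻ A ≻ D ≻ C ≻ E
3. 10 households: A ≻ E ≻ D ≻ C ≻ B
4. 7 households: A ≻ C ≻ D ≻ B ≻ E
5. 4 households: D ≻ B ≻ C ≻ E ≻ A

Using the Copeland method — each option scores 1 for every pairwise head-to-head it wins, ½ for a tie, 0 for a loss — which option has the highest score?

B

B: beats C, D, A, and E → score 4.
C: beats E; loses to B, D, and A → score 1.
D: beats C and E; loses to B and A → score 2.
A: beats C, D, and E; loses to B → score 3.
E: loses to B, C, D, and A → score 0.
B has the best pairwise record.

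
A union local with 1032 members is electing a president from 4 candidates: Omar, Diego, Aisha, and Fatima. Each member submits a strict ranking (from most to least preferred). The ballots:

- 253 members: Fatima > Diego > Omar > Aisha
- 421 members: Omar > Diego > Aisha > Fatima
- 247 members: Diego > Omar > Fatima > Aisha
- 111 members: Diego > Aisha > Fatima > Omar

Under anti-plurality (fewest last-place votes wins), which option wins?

Diego

Last-place votes: Omar 111, Diego 0, Aisha 500, Fatima 421.
Diego is ranked last by the fewest voters, so Diego wins.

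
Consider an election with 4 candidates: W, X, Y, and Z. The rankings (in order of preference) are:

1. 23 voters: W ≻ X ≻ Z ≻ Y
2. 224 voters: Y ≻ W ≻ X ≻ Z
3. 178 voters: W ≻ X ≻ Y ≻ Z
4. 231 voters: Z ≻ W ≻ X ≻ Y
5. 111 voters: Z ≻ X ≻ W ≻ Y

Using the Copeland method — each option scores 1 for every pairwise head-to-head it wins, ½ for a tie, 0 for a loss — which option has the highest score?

W: beats X, Y, and Z → score 3.
X: beats Y and Z; loses to W → score 2.
Y: beats Z; loses to W and X → score 1.
Z: loses to W, X, and Y → score 0.
W has the best pairwise record.

W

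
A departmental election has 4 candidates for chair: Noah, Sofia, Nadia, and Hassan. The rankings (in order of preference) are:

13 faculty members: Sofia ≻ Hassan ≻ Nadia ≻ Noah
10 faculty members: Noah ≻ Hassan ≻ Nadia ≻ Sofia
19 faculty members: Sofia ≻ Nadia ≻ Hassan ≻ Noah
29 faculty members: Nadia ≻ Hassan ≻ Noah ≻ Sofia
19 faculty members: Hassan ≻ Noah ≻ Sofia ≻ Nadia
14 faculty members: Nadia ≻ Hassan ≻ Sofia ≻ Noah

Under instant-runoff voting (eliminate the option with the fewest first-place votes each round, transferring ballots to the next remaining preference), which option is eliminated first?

Round 1: Noah 10, Sofia 32, Nadia 43, Hassan 19. Eliminate Noah.

Noah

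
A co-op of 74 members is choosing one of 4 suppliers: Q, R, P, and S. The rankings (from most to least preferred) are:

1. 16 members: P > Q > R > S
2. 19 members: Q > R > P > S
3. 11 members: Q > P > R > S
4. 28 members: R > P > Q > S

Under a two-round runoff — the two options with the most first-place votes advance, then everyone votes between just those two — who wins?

Q

Round 1 first-place votes: Q 30, R 28, P 16, S 0.
Q and R advance.
Runoff: Q is preferred to R by 46 voters; R by 28.
Q wins the runoff.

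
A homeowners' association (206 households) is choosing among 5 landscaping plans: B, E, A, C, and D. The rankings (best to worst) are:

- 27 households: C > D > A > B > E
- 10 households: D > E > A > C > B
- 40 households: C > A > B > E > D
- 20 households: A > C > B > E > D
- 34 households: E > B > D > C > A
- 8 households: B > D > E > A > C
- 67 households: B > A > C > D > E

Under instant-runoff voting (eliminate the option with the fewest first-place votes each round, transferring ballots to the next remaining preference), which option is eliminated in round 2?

A

Round 1: B 75, E 34, A 20, C 67, D 10. Eliminate D.
Round 2: B 75, E 44, A 20, C 67. Eliminate A.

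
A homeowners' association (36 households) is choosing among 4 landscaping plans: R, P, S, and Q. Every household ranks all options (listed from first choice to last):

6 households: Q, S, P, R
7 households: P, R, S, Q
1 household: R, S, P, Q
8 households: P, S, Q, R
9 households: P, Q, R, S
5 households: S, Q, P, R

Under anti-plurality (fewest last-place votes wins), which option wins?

Last-place votes: R 19, P 0, S 9, Q 8.
P is ranked last by the fewest voters, so P wins.

P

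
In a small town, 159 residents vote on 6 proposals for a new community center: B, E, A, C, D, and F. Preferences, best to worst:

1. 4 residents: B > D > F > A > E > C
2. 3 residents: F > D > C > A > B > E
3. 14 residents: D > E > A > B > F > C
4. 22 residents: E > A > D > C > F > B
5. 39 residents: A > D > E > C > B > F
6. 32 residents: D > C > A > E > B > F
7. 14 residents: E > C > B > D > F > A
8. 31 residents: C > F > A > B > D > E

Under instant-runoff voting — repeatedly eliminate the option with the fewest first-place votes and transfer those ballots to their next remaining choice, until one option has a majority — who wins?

A

Round 1: B 4, E 36, A 39, C 31, D 46, F 3. Eliminate F.
Round 2: B 4, E 36, A 39, C 31, D 49. Eliminate B.
Round 3: E 36, A 39, C 31, D 53. Eliminate C.
Round 4: E 36, A 70, D 53. Eliminate E.
Round 5: A 92, D 67. A has a majority.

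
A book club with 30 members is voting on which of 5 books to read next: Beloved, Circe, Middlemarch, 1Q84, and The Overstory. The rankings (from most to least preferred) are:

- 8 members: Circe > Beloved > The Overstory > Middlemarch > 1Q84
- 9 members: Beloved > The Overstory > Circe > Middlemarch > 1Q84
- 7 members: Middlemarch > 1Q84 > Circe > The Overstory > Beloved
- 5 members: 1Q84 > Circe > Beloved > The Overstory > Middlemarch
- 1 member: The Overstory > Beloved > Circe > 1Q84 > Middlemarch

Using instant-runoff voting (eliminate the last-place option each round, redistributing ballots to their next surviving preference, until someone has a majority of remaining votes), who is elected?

Round 1: Beloved 9, Circe 8, Middlemarch 7, 1Q84 5, The Overstory 1. Eliminate The Overstory.
Round 2: Beloved 10, Circe 8, Middlemarch 7, 1Q84 5. Eliminate 1Q84.
Round 3: Beloved 10, Circe 13, Middlemarch 7. Eliminate Middlemarch.
Round 4: Beloved 10, Circe 20. Circe has a majority.

Circe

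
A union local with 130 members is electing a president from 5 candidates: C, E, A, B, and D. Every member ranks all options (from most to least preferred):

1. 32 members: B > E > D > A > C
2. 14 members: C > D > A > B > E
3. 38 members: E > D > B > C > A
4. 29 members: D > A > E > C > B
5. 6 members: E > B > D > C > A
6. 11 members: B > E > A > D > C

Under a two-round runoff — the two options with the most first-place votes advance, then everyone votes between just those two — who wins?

Round 1 first-place votes: C 14, E 44, A 0, B 43, D 29.
E and B advance.
Runoff: E is preferred to B by 73 voters; B by 57.
E wins the runoff.

E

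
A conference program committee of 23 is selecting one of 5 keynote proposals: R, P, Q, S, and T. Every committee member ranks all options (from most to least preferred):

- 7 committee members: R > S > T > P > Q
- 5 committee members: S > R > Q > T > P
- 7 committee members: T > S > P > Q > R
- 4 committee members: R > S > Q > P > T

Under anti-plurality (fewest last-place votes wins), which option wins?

S

Last-place votes: R 7, P 5, Q 7, S 0, T 4.
S is ranked last by the fewest voters, so S wins.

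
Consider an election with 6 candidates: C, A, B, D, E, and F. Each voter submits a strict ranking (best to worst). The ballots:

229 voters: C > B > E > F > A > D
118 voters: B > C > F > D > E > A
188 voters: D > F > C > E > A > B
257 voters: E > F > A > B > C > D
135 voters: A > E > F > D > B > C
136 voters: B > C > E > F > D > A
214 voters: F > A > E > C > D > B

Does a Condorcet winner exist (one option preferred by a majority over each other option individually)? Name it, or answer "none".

Checking pairwise contests:
B beats C 646–631.
C beats A 671–606.
A beats B 794–483.
C beats D 954–323.
C beats E 671–606.
E beats F 757–520.
Every option loses at least one head-to-head, so there is no Condorcet winner.

none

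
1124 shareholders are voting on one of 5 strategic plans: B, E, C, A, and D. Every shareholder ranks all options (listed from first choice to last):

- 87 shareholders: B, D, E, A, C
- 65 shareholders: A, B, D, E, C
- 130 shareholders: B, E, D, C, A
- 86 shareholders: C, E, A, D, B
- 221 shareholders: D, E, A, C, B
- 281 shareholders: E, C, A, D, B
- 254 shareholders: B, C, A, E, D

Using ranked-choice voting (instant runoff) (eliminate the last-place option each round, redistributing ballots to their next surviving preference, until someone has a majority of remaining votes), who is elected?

E

Round 1: B 471, E 281, C 86, A 65, D 221. Eliminate A.
Round 2: B 536, E 281, C 86, D 221. Eliminate C.
Round 3: B 536, E 367, D 221. Eliminate D.
Round 4: B 536, E 588. E has a majority.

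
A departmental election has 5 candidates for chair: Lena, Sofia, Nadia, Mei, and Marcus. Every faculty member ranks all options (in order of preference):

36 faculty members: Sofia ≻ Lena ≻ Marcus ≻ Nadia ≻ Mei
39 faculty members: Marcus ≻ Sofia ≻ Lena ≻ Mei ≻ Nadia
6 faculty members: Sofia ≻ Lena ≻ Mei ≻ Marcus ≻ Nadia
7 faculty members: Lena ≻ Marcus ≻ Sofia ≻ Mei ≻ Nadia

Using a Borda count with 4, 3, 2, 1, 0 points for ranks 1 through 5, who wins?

Lena: 36·3 + 39·2 + 6·3 + 7·4 = 232
Sofia: 36·4 + 39·3 + 6·4 + 7·2 = 299
Nadia: 36·1 + 39·0 + 6·0 + 7·0 = 36
Mei: 36·0 + 39·1 + 6·2 + 7·1 = 58
Marcus: 36·2 + 39·4 + 6·1 + 7·3 = 255
Sofia has the highest Borda score (299).

Sofia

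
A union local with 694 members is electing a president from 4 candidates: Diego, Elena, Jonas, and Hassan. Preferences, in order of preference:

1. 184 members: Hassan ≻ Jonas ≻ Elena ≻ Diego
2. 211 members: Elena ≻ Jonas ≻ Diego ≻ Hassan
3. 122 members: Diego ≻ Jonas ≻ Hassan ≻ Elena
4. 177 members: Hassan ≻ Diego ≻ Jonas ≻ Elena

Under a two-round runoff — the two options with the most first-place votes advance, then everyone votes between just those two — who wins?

Round 1 first-place votes: Diego 122, Elena 211, Jonas 0, Hassan 361.
Hassan and Elena advance.
Runoff: Hassan is preferred to Elena by 483 voters; Elena by 211.
Hassan wins the runoff.

Hassan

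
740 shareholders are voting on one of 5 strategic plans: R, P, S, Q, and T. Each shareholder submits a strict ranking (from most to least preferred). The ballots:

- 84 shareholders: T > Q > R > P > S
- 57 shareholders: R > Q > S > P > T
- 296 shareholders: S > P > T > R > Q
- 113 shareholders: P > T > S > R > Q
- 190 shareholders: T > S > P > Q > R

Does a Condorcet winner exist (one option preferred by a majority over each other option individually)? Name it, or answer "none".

Checking pairwise contests:
P beats R 599–141.
S beats P 543–197.
T beats S 387–353.
R beats Q 466–274.
P beats T 466–274.
Every option loses at least one head-to-head, so there is no Condorcet winner.

none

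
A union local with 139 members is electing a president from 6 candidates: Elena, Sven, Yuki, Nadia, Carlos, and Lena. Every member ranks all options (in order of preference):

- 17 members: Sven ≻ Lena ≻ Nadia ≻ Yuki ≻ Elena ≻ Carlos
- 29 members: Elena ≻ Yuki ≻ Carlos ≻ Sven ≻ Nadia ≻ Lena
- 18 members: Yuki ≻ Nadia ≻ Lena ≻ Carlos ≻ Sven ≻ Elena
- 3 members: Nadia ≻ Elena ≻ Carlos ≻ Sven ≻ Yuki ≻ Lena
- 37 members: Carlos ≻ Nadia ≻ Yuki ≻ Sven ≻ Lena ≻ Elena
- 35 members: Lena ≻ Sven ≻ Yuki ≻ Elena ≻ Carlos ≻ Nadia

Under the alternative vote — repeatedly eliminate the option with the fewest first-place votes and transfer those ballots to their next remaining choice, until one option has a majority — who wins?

Round 1: Elena 29, Sven 17, Yuki 18, Nadia 3, Carlos 37, Lena 35. Eliminate Nadia.
Round 2: Elena 32, Sven 17, Yuki 18, Carlos 37, Lena 35. Eliminate Sven.
Round 3: Elena 32, Yuki 18, Carlos 37, Lena 52. Eliminate Yuki.
Round 4: Elena 32, Carlos 37, Lena 70. Lena has a majority.

Lena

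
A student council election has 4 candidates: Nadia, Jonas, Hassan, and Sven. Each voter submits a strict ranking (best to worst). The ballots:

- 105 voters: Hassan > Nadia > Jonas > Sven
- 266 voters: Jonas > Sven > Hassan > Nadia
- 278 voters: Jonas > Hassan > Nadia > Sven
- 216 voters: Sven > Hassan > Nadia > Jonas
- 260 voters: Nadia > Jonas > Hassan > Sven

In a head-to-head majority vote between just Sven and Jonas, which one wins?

Voters preferring Sven to Jonas: 216; preferring Jonas to Sven: 909.
Jonas wins the head-to-head.

Jonas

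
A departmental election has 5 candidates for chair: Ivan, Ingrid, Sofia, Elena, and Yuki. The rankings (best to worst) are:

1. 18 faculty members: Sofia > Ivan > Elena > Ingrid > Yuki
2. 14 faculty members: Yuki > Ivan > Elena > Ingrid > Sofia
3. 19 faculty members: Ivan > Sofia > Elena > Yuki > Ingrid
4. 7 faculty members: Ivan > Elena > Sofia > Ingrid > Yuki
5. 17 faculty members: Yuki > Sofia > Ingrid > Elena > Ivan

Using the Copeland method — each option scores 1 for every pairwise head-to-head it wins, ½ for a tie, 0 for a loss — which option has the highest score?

Ivan

Ivan: beats Ingrid, Sofia, Elena, and Yuki → score 4.
Ingrid: loses to Ivan, Sofia, Elena, and Yuki → score 0.
Sofia: beats Ingrid, Elena, and Yuki; loses to Ivan → score 3.
Elena: beats Ingrid and Yuki; loses to Ivan and Sofia → score 2.
Yuki: beats Ingrid; loses to Ivan, Sofia, and Elena → score 1.
Ivan has the best pairwise record.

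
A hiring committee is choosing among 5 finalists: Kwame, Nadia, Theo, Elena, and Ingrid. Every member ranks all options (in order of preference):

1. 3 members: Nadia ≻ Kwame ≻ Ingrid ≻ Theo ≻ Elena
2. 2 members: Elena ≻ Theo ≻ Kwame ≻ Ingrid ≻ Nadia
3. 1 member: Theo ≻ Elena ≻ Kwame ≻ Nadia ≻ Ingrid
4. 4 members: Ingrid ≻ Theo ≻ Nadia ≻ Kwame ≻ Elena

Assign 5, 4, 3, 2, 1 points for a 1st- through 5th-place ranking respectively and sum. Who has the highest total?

Theo

Kwame: 3·4 + 2·3 + 1·3 + 4·2 = 29
Nadia: 3·5 + 2·1 + 1·2 + 4·3 = 31
Theo: 3·2 + 2·4 + 1·5 + 4·4 = 35
Elena: 3·1 + 2·5 + 1·4 + 4·1 = 21
Ingrid: 3·3 + 2·2 + 1·1 + 4·5 = 34
Theo has the highest Borda score (35).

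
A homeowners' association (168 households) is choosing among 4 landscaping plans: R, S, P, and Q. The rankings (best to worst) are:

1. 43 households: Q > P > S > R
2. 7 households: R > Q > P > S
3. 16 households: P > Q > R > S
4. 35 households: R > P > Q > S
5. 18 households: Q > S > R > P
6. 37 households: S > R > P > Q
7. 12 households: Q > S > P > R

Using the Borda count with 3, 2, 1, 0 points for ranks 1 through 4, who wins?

R: 43·0 + 7·3 + 16·1 + 35·3 + 18·1 + 37·2 + 12·0 = 234
S: 43·1 + 7·0 + 16·0 + 35·0 + 18·2 + 37·3 + 12·2 = 214
P: 43·2 + 7·1 + 16·3 + 35·2 + 18·0 + 37·1 + 12·1 = 260
Q: 43·3 + 7·2 + 16·2 + 35·1 + 18·3 + 37·0 + 12·3 = 300
Q has the highest Borda score (300).

Q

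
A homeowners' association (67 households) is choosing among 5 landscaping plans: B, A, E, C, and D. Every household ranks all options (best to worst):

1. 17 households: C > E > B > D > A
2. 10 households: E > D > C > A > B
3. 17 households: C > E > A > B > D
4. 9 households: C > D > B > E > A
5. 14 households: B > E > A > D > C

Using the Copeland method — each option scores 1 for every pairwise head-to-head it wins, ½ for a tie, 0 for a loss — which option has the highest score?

C

B: beats A and D; loses to E and C → score 2.
A: loses to B, E, C, and D → score 0.
E: beats B, A, and D; loses to C → score 3.
C: beats B, A, E, and D → score 4.
D: beats A; loses to B, E, and C → score 1.
C has the best pairwise record.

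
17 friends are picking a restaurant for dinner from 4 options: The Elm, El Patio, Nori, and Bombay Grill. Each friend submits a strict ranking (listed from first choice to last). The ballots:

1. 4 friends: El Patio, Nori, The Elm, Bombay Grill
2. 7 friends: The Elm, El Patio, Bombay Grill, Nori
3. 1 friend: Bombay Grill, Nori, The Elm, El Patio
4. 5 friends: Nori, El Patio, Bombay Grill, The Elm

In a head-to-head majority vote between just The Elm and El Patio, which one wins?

El Patio

Voters preferring The Elm to El Patio: 8; preferring El Patio to The Elm: 9.
El Patio wins the head-to-head.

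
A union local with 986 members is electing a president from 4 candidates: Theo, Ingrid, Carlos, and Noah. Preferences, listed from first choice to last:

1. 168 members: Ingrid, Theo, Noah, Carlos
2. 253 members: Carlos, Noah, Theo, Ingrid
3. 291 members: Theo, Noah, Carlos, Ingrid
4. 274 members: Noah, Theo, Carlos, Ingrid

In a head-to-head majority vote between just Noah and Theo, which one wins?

Voters preferring Noah to Theo: 527; preferring Theo to Noah: 459.
Noah wins the head-to-head.

Noah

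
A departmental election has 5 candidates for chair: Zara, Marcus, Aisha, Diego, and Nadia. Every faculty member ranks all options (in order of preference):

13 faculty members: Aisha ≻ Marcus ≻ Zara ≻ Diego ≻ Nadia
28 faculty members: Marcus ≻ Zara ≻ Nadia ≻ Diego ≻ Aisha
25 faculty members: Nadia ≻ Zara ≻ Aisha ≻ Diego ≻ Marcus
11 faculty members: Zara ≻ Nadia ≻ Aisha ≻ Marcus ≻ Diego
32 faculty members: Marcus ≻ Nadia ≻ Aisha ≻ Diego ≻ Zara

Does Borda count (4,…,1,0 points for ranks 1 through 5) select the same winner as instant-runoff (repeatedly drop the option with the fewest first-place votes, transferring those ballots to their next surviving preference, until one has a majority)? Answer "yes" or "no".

yes

Borda — scores: Zara 229, Marcus 290, Aisha 188, Diego 98, Nadia 285. Winner: Marcus.
Instant-runoff — R1 Zara 11, Marcus 60, Aisha 13, Diego 0, Nadia 25 (Marcus winner). Winner: Marcus.
The two methods agree.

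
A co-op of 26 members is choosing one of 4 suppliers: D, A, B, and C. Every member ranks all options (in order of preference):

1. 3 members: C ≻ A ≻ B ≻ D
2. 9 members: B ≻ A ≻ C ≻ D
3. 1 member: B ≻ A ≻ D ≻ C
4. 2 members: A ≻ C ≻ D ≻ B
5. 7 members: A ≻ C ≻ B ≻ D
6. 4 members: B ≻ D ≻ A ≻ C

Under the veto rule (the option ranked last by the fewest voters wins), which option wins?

Last-place votes: D 19, A 0, B 2, C 5.
A is ranked last by the fewest voters, so A wins.

A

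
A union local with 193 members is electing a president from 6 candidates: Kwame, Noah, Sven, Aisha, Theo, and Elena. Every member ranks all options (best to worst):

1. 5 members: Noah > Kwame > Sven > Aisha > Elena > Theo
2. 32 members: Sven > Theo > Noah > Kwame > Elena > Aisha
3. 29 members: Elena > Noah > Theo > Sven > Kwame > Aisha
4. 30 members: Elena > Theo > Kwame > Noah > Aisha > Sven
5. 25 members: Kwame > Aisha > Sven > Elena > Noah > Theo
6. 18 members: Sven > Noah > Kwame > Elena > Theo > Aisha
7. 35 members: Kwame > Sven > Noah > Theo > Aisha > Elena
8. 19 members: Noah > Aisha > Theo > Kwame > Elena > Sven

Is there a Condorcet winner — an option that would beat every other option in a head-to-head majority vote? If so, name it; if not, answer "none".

none

Checking pairwise contests:
Noah beats Kwame 103–90.
Sven beats Noah 110–83.
Kwame beats Sven 114–79.
Kwame beats Aisha 174–19.
Noah beats Theo 131–62.
Kwame beats Elena 134–59.
Every option loses at least one head-to-head, so there is no Condorcet winner.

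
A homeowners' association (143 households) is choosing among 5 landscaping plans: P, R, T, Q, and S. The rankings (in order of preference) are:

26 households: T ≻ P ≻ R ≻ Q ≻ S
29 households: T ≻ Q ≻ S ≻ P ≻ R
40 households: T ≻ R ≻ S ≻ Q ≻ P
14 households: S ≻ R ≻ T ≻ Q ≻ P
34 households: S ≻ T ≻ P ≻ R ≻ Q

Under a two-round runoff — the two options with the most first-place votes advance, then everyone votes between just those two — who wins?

T

Round 1 first-place votes: P 0, R 0, T 95, Q 0, S 48.
T and S advance.
Runoff: T is preferred to S by 95 voters; S by 48.
T wins the runoff.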